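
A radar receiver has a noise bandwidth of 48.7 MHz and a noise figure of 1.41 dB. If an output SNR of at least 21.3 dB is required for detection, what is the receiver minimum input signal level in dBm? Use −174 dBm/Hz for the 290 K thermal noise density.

−74.4 dBm

Sensitivity = −174 + 10 log₁₀(B) + NF + SNR_min
= −174 + 76.88 + 1.41 + 21.3
= −74.41 dBm → −74.4 dBm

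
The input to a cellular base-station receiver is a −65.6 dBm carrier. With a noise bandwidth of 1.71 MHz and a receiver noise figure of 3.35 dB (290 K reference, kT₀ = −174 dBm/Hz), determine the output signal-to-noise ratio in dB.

42.7 dB

Noise floor: N = −174 + 10 log₁₀(B) + NF
10 log₁₀(1.71×10⁶) = 62.33 dB
N = −174 + 62.33 + 3.35 = −108.32 dBm
SNR = P_sig − N = −65.6 − (−108.32) = 42.72 dB → 42.7 dB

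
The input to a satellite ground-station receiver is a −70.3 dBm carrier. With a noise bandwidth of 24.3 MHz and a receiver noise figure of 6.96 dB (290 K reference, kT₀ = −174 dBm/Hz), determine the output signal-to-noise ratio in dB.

22.9 dB

Noise floor: N = −174 + 10 log₁₀(B) + NF
10 log₁₀(2.43×10⁷) = 73.86 dB
N = −174 + 73.86 + 6.96 = −93.18 dBm
SNR = P_sig − N = −70.3 − (−93.18) = 22.88 dB → 22.9 dB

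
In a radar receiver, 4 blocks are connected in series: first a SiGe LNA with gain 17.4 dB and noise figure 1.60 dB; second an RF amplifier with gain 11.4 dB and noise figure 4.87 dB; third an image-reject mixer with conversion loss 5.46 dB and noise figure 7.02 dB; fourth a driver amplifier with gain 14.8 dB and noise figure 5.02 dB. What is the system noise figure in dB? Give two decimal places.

Convert to linear (a loss of L dB is a gain of −L dB): F_i = 10^(NF_i/10), G_i = 10^(G_i,dB/10)
  Stage 1: F_1 = 10^(1.60/10) = 1.445, G_1 = 10^(17.4/10) = 54.95
  Stage 2: F_2 = 10^(4.87/10) = 3.069, G_2 = 10^(11.4/10) = 13.80
  Stage 3: F_3 = 10^(7.02/10) = 5.035, G_3 = 10^(−5.46/10) = 0.2844
  Stage 4: F_4 = 10^(5.02/10) = 3.177, G_4 = 10^(14.8/10) = 30.20
Friis cascade:
  F = 1.445 + (3.069 − 1)/54.95 + (5.035 − 1)/758.6 + (3.177 − 1)/215.8 = 1.498
NF = 10 log₁₀(1.498) = 1.76 dB

1.76 dB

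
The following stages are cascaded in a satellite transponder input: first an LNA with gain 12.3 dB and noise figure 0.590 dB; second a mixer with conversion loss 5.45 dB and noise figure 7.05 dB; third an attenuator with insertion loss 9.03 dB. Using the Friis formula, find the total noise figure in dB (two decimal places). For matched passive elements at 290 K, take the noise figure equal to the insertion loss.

4.52 dB

Convert to linear (a loss of L dB is a gain of −L dB): F_i = 10^(NF_i/10), G_i = 10^(G_i,dB/10)
  Stage 1: F_1 = 10^(0.590/10) = 1.146, G_1 = 10^(12.3/10) = 16.98
  Stage 2: F_2 = 10^(7.05/10) = 5.070, G_2 = 10^(−5.45/10) = 0.2851
  Stage 3: F_3 = 10^(9.03/10) = 7.998, G_3 = 10^(−9.03/10) = 0.1250
Friis cascade:
  F = 1.146 + (5.070 − 1)/16.98 + (7.998 − 1)/4.842 = 2.831
NF = 10 log₁₀(2.831) = 4.52 dB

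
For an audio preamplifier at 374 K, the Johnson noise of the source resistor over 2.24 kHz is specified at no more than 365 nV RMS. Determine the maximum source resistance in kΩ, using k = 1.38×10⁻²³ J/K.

Johnson–Nyquist: V_n = √(4kTRB) ⇒ R = V_n² / (4kTB)
4kTB = 4 × 1.38×10⁻²³ × 374 × 2.24×10³ = 4.62×10⁻¹⁷
R = (3.65×10⁻⁷)² / 4.62×10⁻¹⁷ = 2.88×10³ Ω = 2.88 kΩ

2.88 kΩ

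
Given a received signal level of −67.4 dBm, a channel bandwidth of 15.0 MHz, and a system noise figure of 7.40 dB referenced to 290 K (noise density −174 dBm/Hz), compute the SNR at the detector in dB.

27.4 dB

Noise floor: N = −174 + 10 log₁₀(B) + NF
10 log₁₀(1.50×10⁷) = 71.76 dB
N = −174 + 71.76 + 7.40 = −94.84 dBm
SNR = P_sig − N = −67.4 − (−94.84) = 27.44 dB → 27.4 dB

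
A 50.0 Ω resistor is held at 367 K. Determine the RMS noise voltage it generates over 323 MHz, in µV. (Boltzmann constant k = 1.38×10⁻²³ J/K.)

V_n = √(4kTRB)
4kTRB = 4 × 1.38×10⁻²³ × 367 × 5.00×10¹ × 3.23×10⁸ = 3.27×10⁻¹⁰ V²
V_n = √(3.27×10⁻¹⁰) = 1.81×10⁻⁵ V = 18.1 µV

18.1 µV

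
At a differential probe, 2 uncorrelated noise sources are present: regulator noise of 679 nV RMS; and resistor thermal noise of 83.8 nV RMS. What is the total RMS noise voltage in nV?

Uncorrelated sources add in power (mean-square): V_tot = √(ΣV_i²)
V_tot = √[(6.79×10⁻⁷)² + (8.38×10⁻⁸)²] = 6.84×10⁻⁷ V = 684 nV

684 nV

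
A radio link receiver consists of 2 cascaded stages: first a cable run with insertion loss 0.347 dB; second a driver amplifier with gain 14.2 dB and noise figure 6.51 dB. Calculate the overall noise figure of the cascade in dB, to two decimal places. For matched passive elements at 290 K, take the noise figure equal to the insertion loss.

6.86 dB

Convert to linear (a loss of L dB is a gain of −L dB): F_i = 10^(NF_i/10), G_i = 10^(G_i,dB/10)
  Stage 1: F_1 = 10^(0.347/10) = 1.083, G_1 = 10^(−0.347/10) = 0.9232
  Stage 2: F_2 = 10^(6.51/10) = 4.477, G_2 = 10^(14.2/10) = 26.30
Friis cascade:
  F = 1.083 + (4.477 − 1)/0.9232 = 4.850
NF = 10 log₁₀(4.850) = 6.86 dB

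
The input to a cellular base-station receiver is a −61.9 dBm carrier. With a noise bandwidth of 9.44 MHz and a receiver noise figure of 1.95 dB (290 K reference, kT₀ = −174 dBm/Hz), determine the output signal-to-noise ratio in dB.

40.4 dB

Noise floor: N = −174 + 10 log₁₀(B) + NF
10 log₁₀(9.44×10⁶) = 69.75 dB
N = −174 + 69.75 + 1.95 = −102.30 dBm
SNR = P_sig − N = −61.9 − (−102.30) = 40.40 dB → 40.4 dB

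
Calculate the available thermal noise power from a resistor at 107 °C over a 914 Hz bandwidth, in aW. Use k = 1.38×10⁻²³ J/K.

4.79 aW

T = 107 °C + 273.15 = 380.15 K
P_n = kTB = 1.38×10⁻²³ × 380.15 × 9.14×10² = 4.79×10⁻¹⁸ W = 4.79 aW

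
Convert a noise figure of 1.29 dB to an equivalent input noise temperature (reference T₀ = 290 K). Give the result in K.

100 K

F = 10^(1.29/10) = 1.34586
T_e = (F − 1)·T₀ = (1.34586 − 1) × 290 = 100 K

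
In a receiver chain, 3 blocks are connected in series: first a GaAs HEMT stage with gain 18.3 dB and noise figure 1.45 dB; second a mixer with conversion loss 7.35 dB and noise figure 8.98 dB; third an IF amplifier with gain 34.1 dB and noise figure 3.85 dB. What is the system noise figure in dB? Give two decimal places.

Convert to linear (a loss of L dB is a gain of −L dB): F_i = 10^(NF_i/10), G_i = 10^(G_i,dB/10)
  Stage 1: F_1 = 10^(1.45/10) = 1.396, G_1 = 10^(18.3/10) = 67.61
  Stage 2: F_2 = 10^(8.98/10) = 7.907, G_2 = 10^(−7.35/10) = 0.1841
  Stage 3: F_3 = 10^(3.85/10) = 2.427, G_3 = 10^(34.1/10) = 2570
Friis cascade:
  F = 1.396 + (7.907 − 1)/67.61 + (2.427 − 1)/12.45 = 1.613
NF = 10 log₁₀(1.613) = 2.08 dB

2.08 dB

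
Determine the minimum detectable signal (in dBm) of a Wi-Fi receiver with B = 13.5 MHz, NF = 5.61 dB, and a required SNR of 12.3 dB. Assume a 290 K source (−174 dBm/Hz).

−84.8 dBm

Sensitivity = −174 + 10 log₁₀(B) + NF + SNR_min
= −174 + 71.3 + 5.61 + 12.3
= −84.79 dBm → −84.8 dBm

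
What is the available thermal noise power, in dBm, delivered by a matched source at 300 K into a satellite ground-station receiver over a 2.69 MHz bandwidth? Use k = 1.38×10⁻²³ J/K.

P_n = kTB = 1.38×10⁻²³ × 300 × 2.69×10⁶ = 1.11×10⁻¹⁴ W
In dBm: 10 log₁₀(1.11×10⁻¹⁴ / 10⁻³) = −109.5 dBm

−109.5 dBm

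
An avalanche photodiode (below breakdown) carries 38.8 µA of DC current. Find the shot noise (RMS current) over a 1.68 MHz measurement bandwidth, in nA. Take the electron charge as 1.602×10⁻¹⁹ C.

4.57 nA

I_n = √(2qI·B)
2qI·B = 2 × 1.602×10⁻¹⁹ × 3.88×10⁻⁵ × 1.68×10⁶ = 2.09×10⁻¹⁷ A²
I_n = √(2.09×10⁻¹⁷) = 4.57×10⁻⁹ A = 4.57 nA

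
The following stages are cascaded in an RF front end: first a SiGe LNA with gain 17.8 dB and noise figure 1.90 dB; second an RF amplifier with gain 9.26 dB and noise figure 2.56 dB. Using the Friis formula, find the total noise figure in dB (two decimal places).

Convert to linear (a loss of L dB is a gain of −L dB): F_i = 10^(NF_i/10), G_i = 10^(G_i,dB/10)
  Stage 1: F_1 = 10^(1.90/10) = 1.549, G_1 = 10^(17.8/10) = 60.26
  Stage 2: F_2 = 10^(2.56/10) = 1.803, G_2 = 10^(9.26/10) = 8.433
Friis cascade:
  F = 1.549 + (1.803 − 1)/60.26 = 1.562
NF = 10 log₁₀(1.562) = 1.94 dB

1.94 dB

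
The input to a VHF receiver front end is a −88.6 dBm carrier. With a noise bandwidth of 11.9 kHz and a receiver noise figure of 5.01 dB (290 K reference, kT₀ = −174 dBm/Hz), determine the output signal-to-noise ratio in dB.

39.6 dB

Noise floor: N = −174 + 10 log₁₀(B) + NF
10 log₁₀(1.19×10⁴) = 40.76 dB
N = −174 + 40.76 + 5.01 = −128.23 dBm
SNR = P_sig − N = −88.6 − (−128.23) = 39.63 dB → 39.6 dB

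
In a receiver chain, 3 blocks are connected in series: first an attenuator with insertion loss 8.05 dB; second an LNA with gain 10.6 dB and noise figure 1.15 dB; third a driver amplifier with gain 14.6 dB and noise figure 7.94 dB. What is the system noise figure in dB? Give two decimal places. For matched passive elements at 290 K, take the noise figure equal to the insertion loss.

10.50 dB

Convert to linear (a loss of L dB is a gain of −L dB): F_i = 10^(NF_i/10), G_i = 10^(G_i,dB/10)
  Stage 1: F_1 = 10^(8.05/10) = 6.383, G_1 = 10^(−8.05/10) = 0.1567
  Stage 2: F_2 = 10^(1.15/10) = 1.303, G_2 = 10^(10.6/10) = 11.48
  Stage 3: F_3 = 10^(7.94/10) = 6.223, G_3 = 10^(14.6/10) = 28.84
Friis cascade:
  F = 6.383 + (1.303 − 1)/0.1567 + (6.223 − 1)/1.799 = 11.22
NF = 10 log₁₀(11.22) = 10.50 dB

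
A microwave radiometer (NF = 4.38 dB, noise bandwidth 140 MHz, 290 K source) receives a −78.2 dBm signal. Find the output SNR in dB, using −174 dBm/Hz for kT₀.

10.0 dB

Noise floor: N = −174 + 10 log₁₀(B) + NF
10 log₁₀(1.40×10⁸) = 81.46 dB
N = −174 + 81.46 + 4.38 = −88.16 dBm
SNR = P_sig − N = −78.2 − (−88.16) = 9.96 dB → 10.0 dB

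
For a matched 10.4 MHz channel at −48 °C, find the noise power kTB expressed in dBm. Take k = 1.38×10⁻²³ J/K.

−104.9 dBm

T = −48 °C + 273.15 = 225.15 K
P_n = kTB = 1.38×10⁻²³ × 225.15 × 1.04×10⁷ = 3.23×10⁻¹⁴ W
In dBm: 10 log₁₀(3.23×10⁻¹⁴ / 10⁻³) = −104.9 dBm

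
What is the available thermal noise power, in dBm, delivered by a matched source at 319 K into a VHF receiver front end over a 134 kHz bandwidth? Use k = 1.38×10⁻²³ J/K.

P_n = kTB = 1.38×10⁻²³ × 319 × 1.34×10⁵ = 5.90×10⁻¹⁶ W
In dBm: 10 log₁₀(5.90×10⁻¹⁶ / 10⁻³) = −122.3 dBm

−122.3 dBm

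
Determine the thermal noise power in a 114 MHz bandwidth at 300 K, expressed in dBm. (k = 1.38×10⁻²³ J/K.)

P_n = kTB = 1.38×10⁻²³ × 300 × 1.14×10⁸ = 4.72×10⁻¹³ W
In dBm: 10 log₁₀(4.72×10⁻¹³ / 10⁻³) = −93.3 dBm

−93.3 dBm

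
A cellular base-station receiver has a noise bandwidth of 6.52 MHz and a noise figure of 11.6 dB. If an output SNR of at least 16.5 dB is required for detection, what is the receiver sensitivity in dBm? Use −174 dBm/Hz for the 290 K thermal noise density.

−77.8 dBm

Sensitivity = −174 + 10 log₁₀(B) + NF + SNR_min
= −174 + 68.14 + 11.6 + 16.5
= −77.76 dBm → −77.8 dBm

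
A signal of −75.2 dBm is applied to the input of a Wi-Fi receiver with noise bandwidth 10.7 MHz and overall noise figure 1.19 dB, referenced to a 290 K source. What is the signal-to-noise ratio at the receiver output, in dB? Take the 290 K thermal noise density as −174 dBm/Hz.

27.3 dB

Noise floor: N = −174 + 10 log₁₀(B) + NF
10 log₁₀(1.07×10⁷) = 70.29 dB
N = −174 + 70.29 + 1.19 = −102.52 dBm
SNR = P_sig − N = −75.2 − (−102.52) = 27.32 dB → 27.3 dB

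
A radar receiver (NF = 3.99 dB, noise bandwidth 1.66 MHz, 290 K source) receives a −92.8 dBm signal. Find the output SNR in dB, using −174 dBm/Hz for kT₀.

15.0 dB

Noise floor: N = −174 + 10 log₁₀(B) + NF
10 log₁₀(1.66×10⁶) = 62.2 dB
N = −174 + 62.2 + 3.99 = −107.81 dBm
SNR = P_sig − N = −92.8 − (−107.81) = 15.01 dB → 15.0 dB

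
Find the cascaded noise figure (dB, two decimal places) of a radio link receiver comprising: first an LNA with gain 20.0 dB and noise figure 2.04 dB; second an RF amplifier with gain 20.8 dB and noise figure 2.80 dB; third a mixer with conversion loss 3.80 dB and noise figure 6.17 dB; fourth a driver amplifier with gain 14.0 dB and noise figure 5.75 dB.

2.07 dB

Convert to linear (a loss of L dB is a gain of −L dB): F_i = 10^(NF_i/10), G_i = 10^(G_i,dB/10)
  Stage 1: F_1 = 10^(2.04/10) = 1.600, G_1 = 10^(20.0/10) = 100.0
  Stage 2: F_2 = 10^(2.80/10) = 1.905, G_2 = 10^(20.8/10) = 120.2
  Stage 3: F_3 = 10^(6.17/10) = 4.140, G_3 = 10^(−3.80/10) = 0.4169
  Stage 4: F_4 = 10^(5.75/10) = 3.758, G_4 = 10^(14.0/10) = 25.12
Friis cascade:
  F = 1.600 + (1.905 − 1)/100.0 + (4.140 − 1)/1.202×10⁴ + (3.758 − 1)/5012 = 1.609
NF = 10 log₁₀(1.609) = 2.07 dB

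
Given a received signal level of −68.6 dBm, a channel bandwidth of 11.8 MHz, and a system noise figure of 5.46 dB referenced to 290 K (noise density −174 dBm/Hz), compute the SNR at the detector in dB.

Noise floor: N = −174 + 10 log₁₀(B) + NF
10 log₁₀(1.18×10⁷) = 70.72 dB
N = −174 + 70.72 + 5.46 = −97.82 dBm
SNR = P_sig − N = −68.6 − (−97.82) = 29.22 dB → 29.2 dB

29.2 dB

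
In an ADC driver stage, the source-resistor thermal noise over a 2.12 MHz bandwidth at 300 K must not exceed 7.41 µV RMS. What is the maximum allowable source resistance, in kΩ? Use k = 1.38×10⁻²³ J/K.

Johnson–Nyquist: V_n = √(4kTRB) ⇒ R = V_n² / (4kTB)
4kTB = 4 × 1.38×10⁻²³ × 300 × 2.12×10⁶ = 3.51×10⁻¹⁴
R = (7.41×10⁻⁶)² / 3.51×10⁻¹⁴ = 1.56×10³ Ω = 1.56 kΩ

1.56 kΩ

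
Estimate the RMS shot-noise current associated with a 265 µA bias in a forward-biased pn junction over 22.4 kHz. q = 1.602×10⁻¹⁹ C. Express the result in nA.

I_n = √(2qI·B)
2qI·B = 2 × 1.602×10⁻¹⁹ × 2.65×10⁻⁴ × 2.24×10⁴ = 1.90×10⁻¹⁸ A²
I_n = √(1.90×10⁻¹⁸) = 1.38×10⁻⁹ A = 1.38 nA

1.38 nA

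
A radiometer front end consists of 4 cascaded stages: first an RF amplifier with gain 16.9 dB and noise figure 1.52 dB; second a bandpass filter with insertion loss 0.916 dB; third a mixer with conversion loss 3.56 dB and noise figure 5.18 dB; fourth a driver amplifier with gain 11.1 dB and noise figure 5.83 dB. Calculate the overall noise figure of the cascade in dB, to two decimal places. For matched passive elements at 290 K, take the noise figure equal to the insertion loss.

2.16 dB

Convert to linear (a loss of L dB is a gain of −L dB): F_i = 10^(NF_i/10), G_i = 10^(G_i,dB/10)
  Stage 1: F_1 = 10^(1.52/10) = 1.419, G_1 = 10^(16.9/10) = 48.98
  Stage 2: F_2 = 10^(0.916/10) = 1.235, G_2 = 10^(−0.916/10) = 0.8098
  Stage 3: F_3 = 10^(5.18/10) = 3.296, G_3 = 10^(−3.56/10) = 0.4406
  Stage 4: F_4 = 10^(5.83/10) = 3.828, G_4 = 10^(11.1/10) = 12.88
Friis cascade:
  F = 1.419 + (1.235 − 1)/48.98 + (3.296 − 1)/39.66 + (3.828 − 1)/17.47 = 1.644
NF = 10 log₁₀(1.644) = 2.16 dB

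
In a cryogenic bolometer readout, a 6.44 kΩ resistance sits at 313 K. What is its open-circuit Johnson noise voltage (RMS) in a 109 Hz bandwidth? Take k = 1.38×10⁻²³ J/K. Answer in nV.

V_n = √(4kTRB)
4kTRB = 4 × 1.38×10⁻²³ × 313 × 6.44×10³ × 1.09×10² = 1.21×10⁻¹⁴ V²
V_n = √(1.21×10⁻¹⁴) = 1.10×10⁻⁷ V = 110 nV

110 nV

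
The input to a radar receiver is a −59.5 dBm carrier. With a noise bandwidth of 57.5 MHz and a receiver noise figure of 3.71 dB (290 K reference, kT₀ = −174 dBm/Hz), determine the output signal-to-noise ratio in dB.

Noise floor: N = −174 + 10 log₁₀(B) + NF
10 log₁₀(5.75×10⁷) = 77.6 dB
N = −174 + 77.6 + 3.71 = −92.69 dBm
SNR = P_sig − N = −59.5 − (−92.69) = 33.19 dB → 33.2 dB

33.2 dB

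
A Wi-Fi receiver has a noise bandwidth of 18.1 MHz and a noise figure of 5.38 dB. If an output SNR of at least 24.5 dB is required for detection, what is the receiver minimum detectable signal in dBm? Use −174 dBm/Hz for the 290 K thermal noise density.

−71.5 dBm

Sensitivity = −174 + 10 log₁₀(B) + NF + SNR_min
= −174 + 72.58 + 5.38 + 24.5
= −71.54 dBm → −71.5 dBm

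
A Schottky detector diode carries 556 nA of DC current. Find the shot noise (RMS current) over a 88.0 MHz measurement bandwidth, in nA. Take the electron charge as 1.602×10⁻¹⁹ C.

I_n = √(2qI·B)
2qI·B = 2 × 1.602×10⁻¹⁹ × 5.56×10⁻⁷ × 8.80×10⁷ = 1.57×10⁻¹⁷ A²
I_n = √(1.57×10⁻¹⁷) = 3.96×10⁻⁹ A = 3.96 nA

3.96 nA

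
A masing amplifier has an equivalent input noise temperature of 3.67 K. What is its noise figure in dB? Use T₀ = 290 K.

0.055 dB

F = 1 + T_e/T₀ = 1 + 3.67/290 = 1.01266
NF = 10 log₁₀(1.01266) = 0.055 dB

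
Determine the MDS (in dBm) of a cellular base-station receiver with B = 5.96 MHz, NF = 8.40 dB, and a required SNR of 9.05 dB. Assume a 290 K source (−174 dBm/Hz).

Sensitivity = −174 + 10 log₁₀(B) + NF + SNR_min
= −174 + 67.75 + 8.40 + 9.05
= −88.80 dBm → −88.8 dBm

−88.8 dBm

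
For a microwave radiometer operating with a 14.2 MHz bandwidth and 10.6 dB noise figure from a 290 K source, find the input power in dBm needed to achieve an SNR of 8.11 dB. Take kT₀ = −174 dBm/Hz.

Sensitivity = −174 + 10 log₁₀(B) + NF + SNR_min
= −174 + 71.52 + 10.6 + 8.11
= −83.77 dBm → −83.8 dBm

−83.8 dBm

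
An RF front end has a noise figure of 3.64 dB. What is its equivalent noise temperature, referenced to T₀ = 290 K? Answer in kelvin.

380 K

F = 10^(3.64/10) = 2.31206
T_e = (F − 1)·T₀ = (2.31206 − 1) × 290 = 380 K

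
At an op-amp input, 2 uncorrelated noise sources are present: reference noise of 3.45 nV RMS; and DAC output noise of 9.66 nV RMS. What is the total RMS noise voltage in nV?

10.3 nV

Uncorrelated sources add in power (mean-square): V_tot = √(ΣV_i²)
V_tot = √[(3.45×10⁻⁹)² + (9.66×10⁻⁹)²] = 1.03×10⁻⁸ V = 10.3 nV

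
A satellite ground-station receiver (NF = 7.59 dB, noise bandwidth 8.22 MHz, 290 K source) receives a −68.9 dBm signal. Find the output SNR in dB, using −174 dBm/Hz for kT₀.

Noise floor: N = −174 + 10 log₁₀(B) + NF
10 log₁₀(8.22×10⁶) = 69.15 dB
N = −174 + 69.15 + 7.59 = −97.26 dBm
SNR = P_sig − N = −68.9 − (−97.26) = 28.36 dB → 28.4 dB

28.4 dB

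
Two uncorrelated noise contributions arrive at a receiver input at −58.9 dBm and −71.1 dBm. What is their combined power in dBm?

Convert to linear, add, convert back:
P₁ = 1.29×10⁻⁹ W, P₂ = 7.76×10⁻¹¹ W
P_tot = 1.37×10⁻⁹ W → 10 log₁₀(P_tot / 10⁻³) = −58.6 dBm

−58.6 dBm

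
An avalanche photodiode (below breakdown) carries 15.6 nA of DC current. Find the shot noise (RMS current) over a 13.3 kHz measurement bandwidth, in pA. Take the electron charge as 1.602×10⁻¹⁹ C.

8.15 pA

I_n = √(2qI·B)
2qI·B = 2 × 1.602×10⁻¹⁹ × 1.56×10⁻⁸ × 1.33×10⁴ = 6.65×10⁻²³ A²
I_n = √(6.65×10⁻²³) = 8.15×10⁻¹² A = 8.15 pA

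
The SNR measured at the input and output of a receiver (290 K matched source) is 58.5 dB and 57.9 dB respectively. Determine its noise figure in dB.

0.6 dB

NF (dB) = SNR_in(dB) − SNR_out(dB) when the source is at T₀
NF = 58.5 − 57.9 = 0.6 dB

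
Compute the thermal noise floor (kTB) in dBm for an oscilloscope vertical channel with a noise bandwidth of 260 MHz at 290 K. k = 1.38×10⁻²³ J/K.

P_n = kTB = 1.38×10⁻²³ × 290 × 2.60×10⁸ = 1.04×10⁻¹² W
In dBm: 10 log₁₀(1.04×10⁻¹² / 10⁻³) = −89.8 dBm

−89.8 dBm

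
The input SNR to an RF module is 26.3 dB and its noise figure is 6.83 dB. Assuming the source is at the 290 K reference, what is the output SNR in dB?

By definition F = SNR_in/SNR_out, so in dB: SNR_out = SNR_in − NF
SNR_out = 26.3 − 6.83 = 19.47 dB

19.47 dB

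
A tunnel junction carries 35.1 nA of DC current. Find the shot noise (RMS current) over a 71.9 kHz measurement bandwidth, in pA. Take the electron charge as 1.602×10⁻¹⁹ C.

I_n = √(2qI·B)
2qI·B = 2 × 1.602×10⁻¹⁹ × 3.51×10⁻⁸ × 7.19×10⁴ = 8.09×10⁻²² A²
I_n = √(8.09×10⁻²²) = 2.84×10⁻¹¹ A = 28.4 pA

28.4 pA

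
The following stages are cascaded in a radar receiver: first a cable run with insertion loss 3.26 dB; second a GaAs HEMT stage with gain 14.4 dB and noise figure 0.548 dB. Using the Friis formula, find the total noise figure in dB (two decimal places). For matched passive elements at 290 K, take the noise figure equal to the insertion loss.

3.81 dB

Convert to linear (a loss of L dB is a gain of −L dB): F_i = 10^(NF_i/10), G_i = 10^(G_i,dB/10)
  Stage 1: F_1 = 10^(3.26/10) = 2.118, G_1 = 10^(−3.26/10) = 0.4721
  Stage 2: F_2 = 10^(0.548/10) = 1.134, G_2 = 10^(14.4/10) = 27.54
Friis cascade:
  F = 2.118 + (1.134 − 1)/0.4721 = 2.403
NF = 10 log₁₀(2.403) = 3.81 dB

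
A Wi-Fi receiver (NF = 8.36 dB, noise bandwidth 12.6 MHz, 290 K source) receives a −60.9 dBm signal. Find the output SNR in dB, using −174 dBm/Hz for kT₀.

33.7 dB

Noise floor: N = −174 + 10 log₁₀(B) + NF
10 log₁₀(1.26×10⁷) = 71 dB
N = −174 + 71 + 8.36 = −94.64 dBm
SNR = P_sig − N = −60.9 − (−94.64) = 33.74 dB → 33.7 dB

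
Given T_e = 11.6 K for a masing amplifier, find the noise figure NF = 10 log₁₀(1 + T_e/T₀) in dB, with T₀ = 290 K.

F = 1 + T_e/T₀ = 1 + 11.6/290 = 1.04
NF = 10 log₁₀(1.04) = 0.170 dB

0.170 dB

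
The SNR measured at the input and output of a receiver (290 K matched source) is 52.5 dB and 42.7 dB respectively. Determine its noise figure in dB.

NF (dB) = SNR_in(dB) − SNR_out(dB) when the source is at T₀
NF = 52.5 − 42.7 = 9.8 dB

9.8 dB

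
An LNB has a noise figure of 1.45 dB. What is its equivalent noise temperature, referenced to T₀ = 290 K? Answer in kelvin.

F = 10^(1.45/10) = 1.39637
T_e = (F − 1)·T₀ = (1.39637 − 1) × 290 = 115 K

115 K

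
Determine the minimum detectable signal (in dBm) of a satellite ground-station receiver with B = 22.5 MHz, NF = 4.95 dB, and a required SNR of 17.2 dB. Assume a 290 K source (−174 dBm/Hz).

Sensitivity = −174 + 10 log₁₀(B) + NF + SNR_min
= −174 + 73.52 + 4.95 + 17.2
= −78.33 dBm → −78.3 dBm

−78.3 dBm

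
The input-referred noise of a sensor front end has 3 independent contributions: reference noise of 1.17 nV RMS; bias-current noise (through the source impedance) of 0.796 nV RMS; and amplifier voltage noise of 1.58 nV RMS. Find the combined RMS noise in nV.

Uncorrelated sources add in power (mean-square): V_tot = √(ΣV_i²)
V_tot = √[(1.17×10⁻⁹)² + (7.96×10⁻¹⁰)² + (1.58×10⁻⁹)²] = 2.12×10⁻⁹ V = 2.12 nV

2.12 nV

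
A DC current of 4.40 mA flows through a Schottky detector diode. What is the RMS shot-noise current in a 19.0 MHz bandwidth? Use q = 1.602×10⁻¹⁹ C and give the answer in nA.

164 nA

I_n = √(2qI·B)
2qI·B = 2 × 1.602×10⁻¹⁹ × 4.40×10⁻³ × 1.90×10⁷ = 2.68×10⁻¹⁴ A²
I_n = √(2.68×10⁻¹⁴) = 1.64×10⁻⁷ A = 164 nA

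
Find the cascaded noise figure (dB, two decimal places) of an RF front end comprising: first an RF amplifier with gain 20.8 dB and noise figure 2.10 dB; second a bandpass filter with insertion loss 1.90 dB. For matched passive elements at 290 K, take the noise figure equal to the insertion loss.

Convert to linear (a loss of L dB is a gain of −L dB): F_i = 10^(NF_i/10), G_i = 10^(G_i,dB/10)
  Stage 1: F_1 = 10^(2.10/10) = 1.622, G_1 = 10^(20.8/10) = 120.2
  Stage 2: F_2 = 10^(1.90/10) = 1.549, G_2 = 10^(−1.90/10) = 0.6457
Friis cascade:
  F = 1.622 + (1.549 − 1)/120.2 = 1.626
NF = 10 log₁₀(1.626) = 2.11 dB

2.11 dB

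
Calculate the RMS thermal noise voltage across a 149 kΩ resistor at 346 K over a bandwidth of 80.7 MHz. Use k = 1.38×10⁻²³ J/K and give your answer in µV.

V_n = √(4kTRB)
4kTRB = 4 × 1.38×10⁻²³ × 346 × 1.49×10⁵ × 8.07×10⁷ = 2.30×10⁻⁷ V²
V_n = √(2.30×10⁻⁷) = 4.79×10⁻⁴ V = 479 µV

479 µV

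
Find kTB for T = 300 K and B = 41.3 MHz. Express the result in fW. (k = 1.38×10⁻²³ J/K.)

P_n = kTB = 1.38×10⁻²³ × 300 × 4.13×10⁷ = 1.71×10⁻¹³ W = 171 fW

171 fW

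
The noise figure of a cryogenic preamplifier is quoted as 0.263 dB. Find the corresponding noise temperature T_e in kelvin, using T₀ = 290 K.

F = 10^(0.263/10) = 1.06243
T_e = (F − 1)·T₀ = (1.06243 − 1) × 290 = 18.1 K

18.1 K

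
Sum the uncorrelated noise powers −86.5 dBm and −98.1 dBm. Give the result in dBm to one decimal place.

−86.2 dBm

Convert to linear, add, convert back:
P₁ = 2.24×10⁻¹² W, P₂ = 1.55×10⁻¹³ W
P_tot = 2.39×10⁻¹² W → 10 log₁₀(P_tot / 10⁻³) = −86.2 dBm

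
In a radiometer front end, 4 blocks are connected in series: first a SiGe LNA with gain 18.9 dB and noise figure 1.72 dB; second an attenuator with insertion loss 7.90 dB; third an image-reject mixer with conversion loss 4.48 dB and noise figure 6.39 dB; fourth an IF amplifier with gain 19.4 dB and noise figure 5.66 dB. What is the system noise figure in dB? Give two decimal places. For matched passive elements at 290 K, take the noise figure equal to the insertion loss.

3.83 dB

Convert to linear (a loss of L dB is a gain of −L dB): F_i = 10^(NF_i/10), G_i = 10^(G_i,dB/10)
  Stage 1: F_1 = 10^(1.72/10) = 1.486, G_1 = 10^(18.9/10) = 77.62
  Stage 2: F_2 = 10^(7.90/10) = 6.166, G_2 = 10^(−7.90/10) = 0.1622
  Stage 3: F_3 = 10^(6.39/10) = 4.355, G_3 = 10^(−4.48/10) = 0.3565
  Stage 4: F_4 = 10^(5.66/10) = 3.681, G_4 = 10^(19.4/10) = 87.10
Friis cascade:
  F = 1.486 + (6.166 − 1)/77.62 + (4.355 − 1)/12.59 + (3.681 − 1)/4.487 = 2.417
NF = 10 log₁₀(2.417) = 3.83 dB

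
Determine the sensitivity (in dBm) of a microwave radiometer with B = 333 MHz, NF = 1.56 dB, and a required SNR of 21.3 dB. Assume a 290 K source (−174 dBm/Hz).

−65.9 dBm

Sensitivity = −174 + 10 log₁₀(B) + NF + SNR_min
= −174 + 85.22 + 1.56 + 21.3
= −65.92 dBm → −65.9 dBm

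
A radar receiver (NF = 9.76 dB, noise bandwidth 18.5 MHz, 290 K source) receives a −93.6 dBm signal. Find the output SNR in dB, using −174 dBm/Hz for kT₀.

−2.0 dB

Noise floor: N = −174 + 10 log₁₀(B) + NF
10 log₁₀(1.85×10⁷) = 72.67 dB
N = −174 + 72.67 + 9.76 = −91.57 dBm
SNR = P_sig − N = −93.6 − (−91.57) = −2.03 dB → −2.0 dB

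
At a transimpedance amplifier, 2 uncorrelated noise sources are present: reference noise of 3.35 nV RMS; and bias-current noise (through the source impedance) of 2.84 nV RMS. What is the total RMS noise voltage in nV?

Uncorrelated sources add in power (mean-square): V_tot = √(ΣV_i²)
V_tot = √[(3.35×10⁻⁹)² + (2.84×10⁻⁹)²] = 4.39×10⁻⁹ V = 4.39 nV

4.39 nV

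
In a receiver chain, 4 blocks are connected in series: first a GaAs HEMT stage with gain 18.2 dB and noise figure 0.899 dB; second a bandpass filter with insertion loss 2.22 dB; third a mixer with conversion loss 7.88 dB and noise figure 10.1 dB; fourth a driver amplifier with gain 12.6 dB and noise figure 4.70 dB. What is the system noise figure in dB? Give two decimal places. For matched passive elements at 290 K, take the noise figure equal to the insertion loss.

2.49 dB

Convert to linear (a loss of L dB is a gain of −L dB): F_i = 10^(NF_i/10), G_i = 10^(G_i,dB/10)
  Stage 1: F_1 = 10^(0.899/10) = 1.230, G_1 = 10^(18.2/10) = 66.07
  Stage 2: F_2 = 10^(2.22/10) = 1.667, G_2 = 10^(−2.22/10) = 0.5998
  Stage 3: F_3 = 10^(10.1/10) = 10.23, G_3 = 10^(−7.88/10) = 0.1629
  Stage 4: F_4 = 10^(4.70/10) = 2.951, G_4 = 10^(12.6/10) = 18.20
Friis cascade:
  F = 1.230 + (1.667 − 1)/66.07 + (10.23 − 1)/39.63 + (2.951 − 1)/6.457 = 1.775
NF = 10 log₁₀(1.775) = 2.49 dB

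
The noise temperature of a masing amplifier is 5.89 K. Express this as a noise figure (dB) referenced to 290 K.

0.087 dB

F = 1 + T_e/T₀ = 1 + 5.89/290 = 1.02031
NF = 10 log₁₀(1.02031) = 0.087 dB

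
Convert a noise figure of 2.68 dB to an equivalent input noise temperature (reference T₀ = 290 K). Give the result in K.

248 K

F = 10^(2.68/10) = 1.85353
T_e = (F − 1)·T₀ = (1.85353 − 1) × 290 = 248 K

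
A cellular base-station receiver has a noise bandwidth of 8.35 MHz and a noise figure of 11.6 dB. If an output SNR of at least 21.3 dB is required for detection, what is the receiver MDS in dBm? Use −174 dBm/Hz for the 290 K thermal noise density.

−71.9 dBm

Sensitivity = −174 + 10 log₁₀(B) + NF + SNR_min
= −174 + 69.22 + 11.6 + 21.3
= −71.88 dBm → −71.9 dBm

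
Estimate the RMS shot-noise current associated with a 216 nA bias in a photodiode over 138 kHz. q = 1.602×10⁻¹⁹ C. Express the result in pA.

97.7 pA

I_n = √(2qI·B)
2qI·B = 2 × 1.602×10⁻¹⁹ × 2.16×10⁻⁷ × 1.38×10⁵ = 9.55×10⁻²¹ A²
I_n = √(9.55×10⁻²¹) = 9.77×10⁻¹¹ A = 97.7 pA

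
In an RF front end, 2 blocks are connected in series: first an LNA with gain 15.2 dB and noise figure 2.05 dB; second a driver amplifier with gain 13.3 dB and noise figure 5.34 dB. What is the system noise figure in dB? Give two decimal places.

2.24 dB

Convert to linear (a loss of L dB is a gain of −L dB): F_i = 10^(NF_i/10), G_i = 10^(G_i,dB/10)
  Stage 1: F_1 = 10^(2.05/10) = 1.603, G_1 = 10^(15.2/10) = 33.11
  Stage 2: F_2 = 10^(5.34/10) = 3.420, G_2 = 10^(13.3/10) = 21.38
Friis cascade:
  F = 1.603 + (3.420 − 1)/33.11 = 1.676
NF = 10 log₁₀(1.676) = 2.24 dB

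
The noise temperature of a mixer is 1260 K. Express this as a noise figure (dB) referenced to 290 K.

7.28 dB

F = 1 + T_e/T₀ = 1 + 1260/290 = 5.34483
NF = 10 log₁₀(5.34483) = 7.28 dB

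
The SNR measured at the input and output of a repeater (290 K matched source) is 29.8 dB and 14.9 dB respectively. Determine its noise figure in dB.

NF (dB) = SNR_in(dB) − SNR_out(dB) when the source is at T₀
NF = 29.8 − 14.9 = 14.9 dB

14.9 dB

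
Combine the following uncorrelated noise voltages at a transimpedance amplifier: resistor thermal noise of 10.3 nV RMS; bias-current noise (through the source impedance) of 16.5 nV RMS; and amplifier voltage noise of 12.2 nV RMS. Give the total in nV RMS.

Uncorrelated sources add in power (mean-square): V_tot = √(ΣV_i²)
V_tot = √[(1.03×10⁻⁸)² + (1.65×10⁻⁸)² + (1.22×10⁻⁸)²] = 2.30×10⁻⁸ V = 23.0 nV

23.0 nV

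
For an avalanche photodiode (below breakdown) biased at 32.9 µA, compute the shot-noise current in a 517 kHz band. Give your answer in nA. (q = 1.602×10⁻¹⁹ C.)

I_n = √(2qI·B)
2qI·B = 2 × 1.602×10⁻¹⁹ × 3.29×10⁻⁵ × 5.17×10⁵ = 5.45×10⁻¹⁸ A²
I_n = √(5.45×10⁻¹⁸) = 2.33×10⁻⁹ A = 2.33 nA

2.33 nA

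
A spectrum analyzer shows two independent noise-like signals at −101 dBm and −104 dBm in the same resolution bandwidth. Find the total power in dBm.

−99.2 dBm

Convert to linear, add, convert back:
P₁ = 7.94×10⁻¹⁴ W, P₂ = 3.98×10⁻¹⁴ W
P_tot = 1.19×10⁻¹³ W → 10 log₁₀(P_tot / 10⁻³) = −99.2 dBm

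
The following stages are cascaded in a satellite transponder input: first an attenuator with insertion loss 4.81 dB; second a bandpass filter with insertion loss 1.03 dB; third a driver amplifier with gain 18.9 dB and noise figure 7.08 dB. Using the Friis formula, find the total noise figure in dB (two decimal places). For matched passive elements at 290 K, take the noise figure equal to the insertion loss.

12.92 dB

Convert to linear (a loss of L dB is a gain of −L dB): F_i = 10^(NF_i/10), G_i = 10^(G_i,dB/10)
  Stage 1: F_1 = 10^(4.81/10) = 3.027, G_1 = 10^(−4.81/10) = 0.3304
  Stage 2: F_2 = 10^(1.03/10) = 1.268, G_2 = 10^(−1.03/10) = 0.7889
  Stage 3: F_3 = 10^(7.08/10) = 5.105, G_3 = 10^(18.9/10) = 77.62
Friis cascade:
  F = 3.027 + (1.268 − 1)/0.3304 + (5.105 − 1)/0.2606 = 19.59
NF = 10 log₁₀(19.59) = 12.92 dB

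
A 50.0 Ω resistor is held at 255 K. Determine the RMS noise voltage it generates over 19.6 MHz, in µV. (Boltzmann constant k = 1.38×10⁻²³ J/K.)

3.71 µV

V_n = √(4kTRB)
4kTRB = 4 × 1.38×10⁻²³ × 255 × 5.00×10¹ × 1.96×10⁷ = 1.38×10⁻¹¹ V²
V_n = √(1.38×10⁻¹¹) = 3.71×10⁻⁶ V = 3.71 µV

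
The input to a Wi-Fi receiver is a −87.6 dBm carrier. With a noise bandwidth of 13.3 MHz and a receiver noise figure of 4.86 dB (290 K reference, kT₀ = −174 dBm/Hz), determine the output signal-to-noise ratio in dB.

10.3 dB

Noise floor: N = −174 + 10 log₁₀(B) + NF
10 log₁₀(1.33×10⁷) = 71.24 dB
N = −174 + 71.24 + 4.86 = −97.90 dBm
SNR = P_sig − N = −87.6 − (−97.90) = 10.30 dB → 10.3 dB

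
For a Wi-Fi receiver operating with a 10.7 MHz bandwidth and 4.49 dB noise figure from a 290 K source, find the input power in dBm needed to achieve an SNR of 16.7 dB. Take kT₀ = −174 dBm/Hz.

−82.5 dBm

Sensitivity = −174 + 10 log₁₀(B) + NF + SNR_min
= −174 + 70.29 + 4.49 + 16.7
= −82.52 dBm → −82.5 dBm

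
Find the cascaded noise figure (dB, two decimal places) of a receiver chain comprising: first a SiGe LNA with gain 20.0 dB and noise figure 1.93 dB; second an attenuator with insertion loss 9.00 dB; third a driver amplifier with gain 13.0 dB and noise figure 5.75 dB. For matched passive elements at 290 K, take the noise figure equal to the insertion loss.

Convert to linear (a loss of L dB is a gain of −L dB): F_i = 10^(NF_i/10), G_i = 10^(G_i,dB/10)
  Stage 1: F_1 = 10^(1.93/10) = 1.560, G_1 = 10^(20.0/10) = 100.0
  Stage 2: F_2 = 10^(9.00/10) = 7.943, G_2 = 10^(−9.00/10) = 0.1259
  Stage 3: F_3 = 10^(5.75/10) = 3.758, G_3 = 10^(13.0/10) = 19.95
Friis cascade:
  F = 1.560 + (7.943 − 1)/100.0 + (3.758 − 1)/12.59 = 1.848
NF = 10 log₁₀(1.848) = 2.67 dB

2.67 dB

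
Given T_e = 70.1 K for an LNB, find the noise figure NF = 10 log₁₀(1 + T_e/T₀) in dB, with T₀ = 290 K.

F = 1 + T_e/T₀ = 1 + 70.1/290 = 1.24172
NF = 10 log₁₀(1.24172) = 0.940 dB

0.940 dB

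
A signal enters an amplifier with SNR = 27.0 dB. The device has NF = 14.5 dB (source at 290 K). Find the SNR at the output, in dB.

By definition F = SNR_in/SNR_out, so in dB: SNR_out = SNR_in − NF
SNR_out = 27.0 − 14.5 = 12.5 dB

12.5 dB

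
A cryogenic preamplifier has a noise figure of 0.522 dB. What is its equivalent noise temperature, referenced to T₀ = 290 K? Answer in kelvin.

F = 10^(0.522/10) = 1.12772
T_e = (F − 1)·T₀ = (1.12772 − 1) × 290 = 37.0 K

37.0 K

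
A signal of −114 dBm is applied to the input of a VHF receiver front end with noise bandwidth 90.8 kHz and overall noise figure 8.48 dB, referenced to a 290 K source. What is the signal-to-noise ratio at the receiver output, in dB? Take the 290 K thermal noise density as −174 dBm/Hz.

Noise floor: N = −174 + 10 log₁₀(B) + NF
10 log₁₀(9.08×10⁴) = 49.58 dB
N = −174 + 49.58 + 8.48 = −115.94 dBm
SNR = P_sig − N = −114 − (−115.94) = 1.94 dB → 1.9 dB

1.9 dB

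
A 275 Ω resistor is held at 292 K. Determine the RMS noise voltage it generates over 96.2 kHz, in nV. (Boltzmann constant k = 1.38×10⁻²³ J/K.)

653 nV

V_n = √(4kTRB)
4kTRB = 4 × 1.38×10⁻²³ × 292 × 2.75×10² × 9.62×10⁴ = 4.26×10⁻¹³ V²
V_n = √(4.26×10⁻¹³) = 6.53×10⁻⁷ V = 653 nV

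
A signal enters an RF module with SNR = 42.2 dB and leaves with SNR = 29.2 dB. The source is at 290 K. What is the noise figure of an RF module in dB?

13.0 dB

NF (dB) = SNR_in(dB) − SNR_out(dB) when the source is at T₀
NF = 42.2 − 29.2 = 13.0 dB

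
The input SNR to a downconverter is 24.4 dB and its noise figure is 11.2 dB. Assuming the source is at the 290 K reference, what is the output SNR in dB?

By definition F = SNR_in/SNR_out, so in dB: SNR_out = SNR_in − NF
SNR_out = 24.4 − 11.2 = 13.2 dB

13.2 dB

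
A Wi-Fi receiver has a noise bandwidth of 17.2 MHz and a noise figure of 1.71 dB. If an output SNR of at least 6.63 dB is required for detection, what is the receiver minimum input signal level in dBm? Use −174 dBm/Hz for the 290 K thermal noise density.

−93.3 dBm

Sensitivity = −174 + 10 log₁₀(B) + NF + SNR_min
= −174 + 72.36 + 1.71 + 6.63
= −93.30 dBm → −93.3 dBm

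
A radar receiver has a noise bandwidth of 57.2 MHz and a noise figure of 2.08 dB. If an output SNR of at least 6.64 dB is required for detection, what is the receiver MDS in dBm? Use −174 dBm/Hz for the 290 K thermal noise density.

Sensitivity = −174 + 10 log₁₀(B) + NF + SNR_min
= −174 + 77.57 + 2.08 + 6.64
= −87.71 dBm → −87.7 dBm

−87.7 dBm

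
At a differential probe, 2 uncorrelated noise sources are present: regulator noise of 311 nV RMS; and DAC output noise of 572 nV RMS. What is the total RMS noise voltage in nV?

651 nV

Uncorrelated sources add in power (mean-square): V_tot = √(ΣV_i²)
V_tot = √[(3.11×10⁻⁷)² + (5.72×10⁻⁷)²] = 6.51×10⁻⁷ V = 651 nV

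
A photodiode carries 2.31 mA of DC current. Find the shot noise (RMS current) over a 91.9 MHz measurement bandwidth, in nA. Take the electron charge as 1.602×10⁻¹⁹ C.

I_n = √(2qI·B)
2qI·B = 2 × 1.602×10⁻¹⁹ × 2.31×10⁻³ × 9.19×10⁷ = 6.80×10⁻¹⁴ A²
I_n = √(6.80×10⁻¹⁴) = 2.61×10⁻⁷ A = 261 nA

261 nA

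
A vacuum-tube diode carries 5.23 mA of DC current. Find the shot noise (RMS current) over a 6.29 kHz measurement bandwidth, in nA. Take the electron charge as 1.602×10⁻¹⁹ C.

3.25 nA

I_n = √(2qI·B)
2qI·B = 2 × 1.602×10⁻¹⁹ × 5.23×10⁻³ × 6.29×10³ = 1.05×10⁻¹⁷ A²
I_n = √(1.05×10⁻¹⁷) = 3.25×10⁻⁹ A = 3.25 nA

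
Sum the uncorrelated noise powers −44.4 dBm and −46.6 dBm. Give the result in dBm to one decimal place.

Convert to linear, add, convert back:
P₁ = 3.63×10⁻⁸ W, P₂ = 2.19×10⁻⁸ W
P_tot = 5.82×10⁻⁸ W → 10 log₁₀(P_tot / 10⁻³) = −42.4 dBm

−42.4 dBm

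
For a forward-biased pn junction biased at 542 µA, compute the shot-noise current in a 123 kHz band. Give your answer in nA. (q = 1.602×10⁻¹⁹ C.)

I_n = √(2qI·B)
2qI·B = 2 × 1.602×10⁻¹⁹ × 5.42×10⁻⁴ × 1.23×10⁵ = 2.14×10⁻¹⁷ A²
I_n = √(2.14×10⁻¹⁷) = 4.62×10⁻⁹ A = 4.62 nA

4.62 nA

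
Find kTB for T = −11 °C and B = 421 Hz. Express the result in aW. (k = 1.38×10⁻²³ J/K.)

T = −11 °C + 273.15 = 262.15 K
P_n = kTB = 1.38×10⁻²³ × 262.15 × 4.21×10² = 1.52×10⁻¹⁸ W = 1.52 aW

1.52 aW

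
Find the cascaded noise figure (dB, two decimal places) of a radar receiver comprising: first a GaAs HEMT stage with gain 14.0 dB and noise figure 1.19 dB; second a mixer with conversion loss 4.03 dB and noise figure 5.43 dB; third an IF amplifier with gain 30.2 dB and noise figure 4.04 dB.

Convert to linear (a loss of L dB is a gain of −L dB): F_i = 10^(NF_i/10), G_i = 10^(G_i,dB/10)
  Stage 1: F_1 = 10^(1.19/10) = 1.315, G_1 = 10^(14.0/10) = 25.12
  Stage 2: F_2 = 10^(5.43/10) = 3.491, G_2 = 10^(−4.03/10) = 0.3954
  Stage 3: F_3 = 10^(4.04/10) = 2.535, G_3 = 10^(30.2/10) = 1047
Friis cascade:
  F = 1.315 + (3.491 − 1)/25.12 + (2.535 − 1)/9.931 = 1.569
NF = 10 log₁₀(1.569) = 1.96 dB

1.96 dB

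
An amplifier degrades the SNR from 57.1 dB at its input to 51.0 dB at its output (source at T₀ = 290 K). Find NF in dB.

NF (dB) = SNR_in(dB) − SNR_out(dB) when the source is at T₀
NF = 57.1 − 51.0 = 6.1 dB

6.1 dB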